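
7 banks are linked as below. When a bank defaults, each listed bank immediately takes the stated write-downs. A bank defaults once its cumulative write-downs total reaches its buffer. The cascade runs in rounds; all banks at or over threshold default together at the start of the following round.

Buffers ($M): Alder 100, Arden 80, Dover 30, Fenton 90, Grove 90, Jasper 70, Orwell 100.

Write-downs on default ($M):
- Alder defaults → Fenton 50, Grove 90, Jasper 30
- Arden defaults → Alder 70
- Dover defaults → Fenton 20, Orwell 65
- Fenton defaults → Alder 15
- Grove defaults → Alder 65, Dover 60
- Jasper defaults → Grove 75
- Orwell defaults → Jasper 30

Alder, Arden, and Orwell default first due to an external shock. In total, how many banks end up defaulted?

Round 1 — Alder, Arden, Orwell default (initial).
  Fenton: +50 → 50 < 90
  Grove: +90 → 90 ≥ 90
  Jasper: +30+30 → 60 < 70
Round 2 — Grove defaults.
  Dover: +60 → 60 ≥ 30
Round 3 — Dover defaults.
  Fenton: +20 → 70 < 90
No further defaults.

5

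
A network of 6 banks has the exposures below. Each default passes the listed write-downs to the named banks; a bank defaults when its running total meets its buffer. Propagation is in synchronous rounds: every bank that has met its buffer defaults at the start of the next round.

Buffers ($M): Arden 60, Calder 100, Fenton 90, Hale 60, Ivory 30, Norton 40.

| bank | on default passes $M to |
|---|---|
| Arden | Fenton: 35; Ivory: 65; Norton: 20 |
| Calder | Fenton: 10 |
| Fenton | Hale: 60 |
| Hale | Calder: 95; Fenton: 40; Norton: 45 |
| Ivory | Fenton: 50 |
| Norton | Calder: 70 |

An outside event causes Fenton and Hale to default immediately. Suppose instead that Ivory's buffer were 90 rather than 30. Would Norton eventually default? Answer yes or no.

yes

With Ivory's buffer at 90:
Round 1 — Fenton, Hale default (initial).
  Calder: +95 → 95 < 100
  Norton: +45 → 45 ≥ 40
Round 2 — Norton defaults.
  Calder: +70 → 165 ≥ 100
Round 3 — Calder defaults.
No further defaults.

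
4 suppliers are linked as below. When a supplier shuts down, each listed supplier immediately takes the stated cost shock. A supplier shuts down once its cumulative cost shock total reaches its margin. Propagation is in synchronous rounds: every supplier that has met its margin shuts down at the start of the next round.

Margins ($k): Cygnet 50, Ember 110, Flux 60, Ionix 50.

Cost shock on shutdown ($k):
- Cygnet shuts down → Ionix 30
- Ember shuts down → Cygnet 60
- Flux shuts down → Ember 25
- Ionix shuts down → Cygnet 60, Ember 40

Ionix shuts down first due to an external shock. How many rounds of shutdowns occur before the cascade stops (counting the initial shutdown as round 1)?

Round 1 — Ionix shuts down (initial).
  Cygnet: +60 → 60 ≥ 50
  Ember: +40 → 40 < 110
Round 2 — Cygnet shuts down.
No further shutdowns.

2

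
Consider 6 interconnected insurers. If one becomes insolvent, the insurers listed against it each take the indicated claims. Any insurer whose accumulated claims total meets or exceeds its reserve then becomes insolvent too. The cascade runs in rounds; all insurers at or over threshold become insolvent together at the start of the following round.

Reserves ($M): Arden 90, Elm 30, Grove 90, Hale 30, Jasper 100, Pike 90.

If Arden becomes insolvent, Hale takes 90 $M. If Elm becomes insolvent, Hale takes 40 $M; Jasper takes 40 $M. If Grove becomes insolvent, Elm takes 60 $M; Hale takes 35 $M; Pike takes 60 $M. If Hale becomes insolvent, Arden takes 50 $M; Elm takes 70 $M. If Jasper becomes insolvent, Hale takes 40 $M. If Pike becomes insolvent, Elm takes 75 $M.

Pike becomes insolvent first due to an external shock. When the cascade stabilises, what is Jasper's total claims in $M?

40

Round 1 — Pike becomes insolvent (initial).
  Elm: +75 → 75 ≥ 30
Round 2 — Elm becomes insolvent.
  Hale: +40 → 40 ≥ 30
  Jasper: +40 → 40 < 100
Round 3 — Hale becomes insolvent.
  Arden: +50 → 50 < 90
No further insolvencies.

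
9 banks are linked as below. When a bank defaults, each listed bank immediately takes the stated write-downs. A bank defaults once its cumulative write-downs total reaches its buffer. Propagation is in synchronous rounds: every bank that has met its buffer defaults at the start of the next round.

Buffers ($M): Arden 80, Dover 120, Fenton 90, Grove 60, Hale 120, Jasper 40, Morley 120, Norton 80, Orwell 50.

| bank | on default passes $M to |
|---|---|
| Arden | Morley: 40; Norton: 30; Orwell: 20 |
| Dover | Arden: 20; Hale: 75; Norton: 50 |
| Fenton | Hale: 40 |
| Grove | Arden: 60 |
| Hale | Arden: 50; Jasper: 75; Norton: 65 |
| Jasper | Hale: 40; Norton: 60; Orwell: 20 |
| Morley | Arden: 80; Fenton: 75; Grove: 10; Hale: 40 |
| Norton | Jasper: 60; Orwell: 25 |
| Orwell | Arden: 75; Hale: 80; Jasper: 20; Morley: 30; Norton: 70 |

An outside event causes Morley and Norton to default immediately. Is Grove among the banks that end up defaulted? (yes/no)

no

Round 1 — Morley, Norton default (initial).
  Arden: +80 → 80 ≥ 80
  Fenton: +75 → 75 < 90
  Grove: +10 → 10 < 60
  Hale: +40 → 40 < 120
  Jasper: +60 → 60 ≥ 40
  Orwell: +25 → 25 < 50
Round 2 — Arden, Jasper default.
  Hale: +40 → 80 < 120
  Orwell: +20+20 → 65 ≥ 50
Round 3 — Orwell defaults.
  Hale: +80 → 160 ≥ 120
Round 4 — Hale defaults.
No further defaults.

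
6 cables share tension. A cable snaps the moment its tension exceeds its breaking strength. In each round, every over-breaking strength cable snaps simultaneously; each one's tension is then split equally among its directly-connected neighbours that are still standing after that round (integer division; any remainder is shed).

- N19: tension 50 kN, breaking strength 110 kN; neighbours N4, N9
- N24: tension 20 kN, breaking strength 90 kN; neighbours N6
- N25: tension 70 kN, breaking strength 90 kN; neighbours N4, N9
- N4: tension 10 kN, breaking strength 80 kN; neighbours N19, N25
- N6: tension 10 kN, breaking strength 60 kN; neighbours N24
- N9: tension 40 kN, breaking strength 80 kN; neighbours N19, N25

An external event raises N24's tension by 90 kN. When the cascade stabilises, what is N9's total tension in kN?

Round 1 — N24 at 110 > 90. N24 snaps.
  N24 sheds 110 kN to N6: 110 each.
    N6: 10+110 = 120 > 60
Round 2 — N6 snaps.
  N6 sheds 120 kN: no online neighbours, lost.
No further breaks.

40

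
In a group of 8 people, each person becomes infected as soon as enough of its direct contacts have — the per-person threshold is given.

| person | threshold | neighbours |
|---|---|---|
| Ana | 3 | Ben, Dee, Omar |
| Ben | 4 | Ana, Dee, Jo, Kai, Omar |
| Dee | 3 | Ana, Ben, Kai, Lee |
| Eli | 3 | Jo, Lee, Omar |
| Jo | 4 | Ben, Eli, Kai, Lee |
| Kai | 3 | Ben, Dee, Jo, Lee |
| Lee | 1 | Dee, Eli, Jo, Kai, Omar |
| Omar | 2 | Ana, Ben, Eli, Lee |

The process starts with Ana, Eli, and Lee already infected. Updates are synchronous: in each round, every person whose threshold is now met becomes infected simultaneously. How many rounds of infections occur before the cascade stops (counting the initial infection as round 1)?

2

Round 1 — Ana, Eli, Lee become infected (initial).
Round 2 — checking thresholds:
  Ben: 1 of 5 neighbours < 4, holds.
  Dee: 2 of 4 neighbours < 3, holds.
  Jo: 2 of 4 neighbours < 4, holds.
  Kai: 1 of 4 neighbours < 3, holds.
  Omar: 3 of 4 neighbours ≥ 2, becomes infected.
Round 3 — no new infections; cascade stops.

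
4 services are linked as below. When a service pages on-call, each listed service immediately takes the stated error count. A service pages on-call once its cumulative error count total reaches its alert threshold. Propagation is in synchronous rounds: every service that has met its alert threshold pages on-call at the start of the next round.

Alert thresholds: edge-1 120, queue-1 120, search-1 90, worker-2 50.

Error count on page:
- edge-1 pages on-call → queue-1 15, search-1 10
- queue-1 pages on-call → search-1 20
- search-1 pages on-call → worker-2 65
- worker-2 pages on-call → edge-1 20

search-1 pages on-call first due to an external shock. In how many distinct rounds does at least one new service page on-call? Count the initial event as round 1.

Round 1 — search-1 pages on-call (initial).
  worker-2: +65 → 65 ≥ 50
Round 2 — worker-2 pages on-call.
  edge-1: +20 → 20 < 120
No further pages.

2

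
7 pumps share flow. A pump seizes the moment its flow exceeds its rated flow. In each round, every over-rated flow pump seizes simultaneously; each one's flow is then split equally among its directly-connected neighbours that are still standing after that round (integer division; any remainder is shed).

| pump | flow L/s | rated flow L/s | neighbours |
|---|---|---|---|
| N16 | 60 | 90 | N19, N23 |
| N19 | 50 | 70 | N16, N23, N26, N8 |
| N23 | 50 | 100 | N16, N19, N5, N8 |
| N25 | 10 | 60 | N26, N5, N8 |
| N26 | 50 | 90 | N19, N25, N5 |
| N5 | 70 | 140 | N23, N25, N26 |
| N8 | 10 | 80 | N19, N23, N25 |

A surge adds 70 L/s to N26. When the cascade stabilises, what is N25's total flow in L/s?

Round 1 — N26 at 120 > 90. N26 seizes.
  N26 sheds 120 L/s to N19, N25, N5: 40 each.
    N19: 50+40 = 90 > 70
    N25: 10+40 = 50 ≤ 60
    N5: 70+40 = 110 ≤ 140
Round 2 — N19 seizes.
  N19 sheds 90 L/s to N16, N23, N8: 30 each.
    N16: 60+30 = 90 ≤ 90
    N23: 50+30 = 80 ≤ 100
    N8: 10+30 = 40 ≤ 80
No further seizures.

50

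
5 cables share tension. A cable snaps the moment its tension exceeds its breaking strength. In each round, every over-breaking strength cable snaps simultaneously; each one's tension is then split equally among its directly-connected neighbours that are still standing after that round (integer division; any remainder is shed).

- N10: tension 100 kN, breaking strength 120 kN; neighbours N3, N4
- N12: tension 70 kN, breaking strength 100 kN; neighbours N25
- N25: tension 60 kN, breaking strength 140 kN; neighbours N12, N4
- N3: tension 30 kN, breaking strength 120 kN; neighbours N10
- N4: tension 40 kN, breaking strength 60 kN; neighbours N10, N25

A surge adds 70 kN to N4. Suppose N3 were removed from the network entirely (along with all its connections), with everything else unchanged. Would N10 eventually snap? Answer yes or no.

yes

With N3 removed:
Round 1 — N4 at 110 > 60. N4 snaps.
  N4 sheds 110 kN to N10, N25: 55 each.
    N10: 100+55 = 155 > 120
    N25: 60+55 = 115 ≤ 140
Round 2 — N10 snaps.
  N10 sheds 155 kN: no online neighbours, lost.
No further breaks.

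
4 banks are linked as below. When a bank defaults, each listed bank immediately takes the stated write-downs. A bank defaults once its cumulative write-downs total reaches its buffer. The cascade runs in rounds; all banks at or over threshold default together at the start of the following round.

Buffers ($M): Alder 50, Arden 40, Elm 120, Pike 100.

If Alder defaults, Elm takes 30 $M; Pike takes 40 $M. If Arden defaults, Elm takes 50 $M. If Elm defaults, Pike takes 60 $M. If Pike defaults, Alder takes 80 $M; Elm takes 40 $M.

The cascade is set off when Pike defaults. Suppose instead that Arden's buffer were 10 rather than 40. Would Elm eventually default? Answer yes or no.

no

With Arden's buffer at 10:
Round 1 — Pike defaults (initial).
  Alder: +80 → 80 ≥ 50
  Elm: +40 → 40 < 120
Round 2 — Alder defaults.
  Elm: +30 → 70 < 120
No further defaults.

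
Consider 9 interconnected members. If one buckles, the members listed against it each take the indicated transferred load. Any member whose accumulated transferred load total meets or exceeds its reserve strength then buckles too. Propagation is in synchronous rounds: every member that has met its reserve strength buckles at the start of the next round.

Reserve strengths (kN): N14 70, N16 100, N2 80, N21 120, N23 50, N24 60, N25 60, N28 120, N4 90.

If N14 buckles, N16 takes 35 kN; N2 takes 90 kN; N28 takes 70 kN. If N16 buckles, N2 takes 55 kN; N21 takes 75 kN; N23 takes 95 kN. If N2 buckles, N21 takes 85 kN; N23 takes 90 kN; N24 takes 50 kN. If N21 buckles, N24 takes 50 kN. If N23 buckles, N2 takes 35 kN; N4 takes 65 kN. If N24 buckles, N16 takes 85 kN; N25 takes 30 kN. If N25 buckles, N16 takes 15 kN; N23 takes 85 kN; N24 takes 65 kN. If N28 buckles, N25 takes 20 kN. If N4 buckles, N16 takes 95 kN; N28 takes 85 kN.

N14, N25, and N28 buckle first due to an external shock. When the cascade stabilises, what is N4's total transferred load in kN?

65

Round 1 — N14, N25, N28 buckle (initial).
  N16: +35+15 → 50 < 100
  N2: +90 → 90 ≥ 80
  N23: +85 → 85 ≥ 50
  N24: +65 → 65 ≥ 60
Round 2 — N2, N23, N24 buckle.
  N16: +85 → 135 ≥ 100
  N21: +85 → 85 < 120
  N4: +65 → 65 < 90
Round 3 — N16 buckles.
  N21: +75 → 160 ≥ 120
Round 4 — N21 buckles.
No further bucklings.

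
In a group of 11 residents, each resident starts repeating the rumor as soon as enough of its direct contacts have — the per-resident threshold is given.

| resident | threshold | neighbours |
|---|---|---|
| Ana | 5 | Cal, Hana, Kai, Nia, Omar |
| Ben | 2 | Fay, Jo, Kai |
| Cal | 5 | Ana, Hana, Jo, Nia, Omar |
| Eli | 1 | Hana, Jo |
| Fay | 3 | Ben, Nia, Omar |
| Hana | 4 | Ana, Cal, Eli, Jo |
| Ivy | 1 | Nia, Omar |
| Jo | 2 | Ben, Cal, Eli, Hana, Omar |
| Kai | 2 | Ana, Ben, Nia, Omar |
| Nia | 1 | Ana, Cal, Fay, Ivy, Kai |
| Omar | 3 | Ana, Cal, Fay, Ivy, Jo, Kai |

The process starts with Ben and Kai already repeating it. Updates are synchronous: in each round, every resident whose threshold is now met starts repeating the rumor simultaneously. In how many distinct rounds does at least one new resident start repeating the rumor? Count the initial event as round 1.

3

Round 1 — Ben, Kai start repeating the rumor (initial).
Round 2 — checking thresholds:
  Ana: 1 of 5 neighbours < 5, below threshold.
  Fay: 1 of 3 neighbours < 3, below threshold.
  Jo: 1 of 5 neighbours < 2, below threshold.
  Nia: 1 of 5 neighbours ≥ 1, starts repeating the rumor.
  Omar: 1 of 6 neighbours < 3, below threshold.
Round 3 — checking thresholds:
  Ana: 2 of 5 neighbours < 5, below threshold.
  Cal: 1 of 5 neighbours < 5, below threshold.
  Fay: 2 of 3 neighbours < 3, below threshold.
  Ivy: 1 of 2 neighbours ≥ 1, starts repeating the rumor.
  Jo: 1 of 5 neighbours < 2, below threshold.
  Omar: 1 of 6 neighbours < 3, below threshold.
Round 4 — no new spreads; cascade stops.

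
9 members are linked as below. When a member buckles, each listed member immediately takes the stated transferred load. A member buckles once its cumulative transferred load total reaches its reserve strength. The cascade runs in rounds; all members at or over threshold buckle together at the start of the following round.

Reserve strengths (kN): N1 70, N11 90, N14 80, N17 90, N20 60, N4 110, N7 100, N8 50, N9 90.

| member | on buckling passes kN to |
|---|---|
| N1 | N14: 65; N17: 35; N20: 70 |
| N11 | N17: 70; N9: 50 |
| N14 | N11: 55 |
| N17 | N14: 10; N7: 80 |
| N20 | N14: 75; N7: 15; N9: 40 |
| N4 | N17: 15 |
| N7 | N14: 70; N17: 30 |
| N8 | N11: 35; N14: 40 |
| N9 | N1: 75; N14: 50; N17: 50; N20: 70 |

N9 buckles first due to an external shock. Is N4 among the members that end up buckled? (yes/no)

no

Round 1 — N9 buckles (initial).
  N1: +75 → 75 ≥ 70
  N14: +50 → 50 < 80
  N17: +50 → 50 < 90
  N20: +70 → 70 ≥ 60
Round 2 — N1, N20 buckle.
  N14: +65+75 → 190 ≥ 80
  N17: +35 → 85 < 90
  N7: +15 → 15 < 100
Round 3 — N14 buckles.
  N11: +55 → 55 < 90
No further bucklings.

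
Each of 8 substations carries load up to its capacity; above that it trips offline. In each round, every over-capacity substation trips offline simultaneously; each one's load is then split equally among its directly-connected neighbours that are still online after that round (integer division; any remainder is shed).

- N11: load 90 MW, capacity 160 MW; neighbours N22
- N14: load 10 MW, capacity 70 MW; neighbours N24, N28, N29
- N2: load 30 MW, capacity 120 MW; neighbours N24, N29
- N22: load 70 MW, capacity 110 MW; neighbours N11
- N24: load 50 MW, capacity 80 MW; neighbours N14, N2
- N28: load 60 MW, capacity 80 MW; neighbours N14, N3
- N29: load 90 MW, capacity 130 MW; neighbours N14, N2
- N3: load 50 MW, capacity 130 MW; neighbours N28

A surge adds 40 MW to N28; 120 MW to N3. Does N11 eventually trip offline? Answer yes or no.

Round 1 — N28 at 100 > 80; N3 at 170 > 130. N28, N3 trip offline.
  N28 sheds 100 MW to N14: 100 each.
    N14: 10+100 = 110 > 70
  N3 sheds 170 MW: no online neighbours, lost.
Round 2 — N14 trips offline.
  N14 sheds 110 MW to N24, N29: 55 each.
    N24: 50+55 = 105 > 80
    N29: 90+55 = 145 > 130
Round 3 — N24, N29 trip offline.
  N24 sheds 105 MW to N2: 105 each.
    N2: 30+105 = 135 > 120
  N29 sheds 145 MW to N2: 145 each.
    N2: 135+145 = 280 > 120
Round 4 — N2 trips offline.
  N2 sheds 280 MW: no online neighbours, lost.
No further trips.

no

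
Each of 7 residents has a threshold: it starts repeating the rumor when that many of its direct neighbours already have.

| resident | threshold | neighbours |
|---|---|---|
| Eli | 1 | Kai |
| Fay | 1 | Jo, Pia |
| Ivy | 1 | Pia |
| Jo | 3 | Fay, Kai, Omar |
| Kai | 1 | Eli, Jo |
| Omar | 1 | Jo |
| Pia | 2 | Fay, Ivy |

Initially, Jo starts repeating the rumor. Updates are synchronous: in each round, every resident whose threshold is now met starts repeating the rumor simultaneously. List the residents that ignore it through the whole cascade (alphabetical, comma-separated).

Round 1 — Jo starts repeating the rumor (initial).
Round 2 — checking thresholds:
  Fay: 1 of 2 neighbours ≥ 1, starts repeating the rumor.
  Kai: 1 of 2 neighbours ≥ 1, starts repeating the rumor.
  Omar: 1 of 1 neighbours ≥ 1, starts repeating the rumor.
Round 3 — checking thresholds:
  Eli: 1 of 1 neighbours ≥ 1, starts repeating the rumor.
  Pia: 1 of 2 neighbours < 2, not yet.
Round 4 — no new spreads; cascade stops.

Ivy, Pia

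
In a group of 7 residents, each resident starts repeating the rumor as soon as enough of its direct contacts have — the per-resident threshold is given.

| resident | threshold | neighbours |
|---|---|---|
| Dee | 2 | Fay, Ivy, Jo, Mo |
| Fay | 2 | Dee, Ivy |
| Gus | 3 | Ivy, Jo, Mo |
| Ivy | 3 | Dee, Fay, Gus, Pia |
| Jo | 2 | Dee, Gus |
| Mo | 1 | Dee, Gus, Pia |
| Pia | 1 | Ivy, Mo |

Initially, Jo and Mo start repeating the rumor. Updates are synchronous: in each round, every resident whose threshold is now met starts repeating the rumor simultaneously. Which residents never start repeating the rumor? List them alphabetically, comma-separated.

Round 1 — Jo, Mo start repeating the rumor (initial).
Round 2 — checking thresholds:
  Dee: 2 of 4 neighbours ≥ 2, starts repeating the rumor.
  Gus: 2 of 3 neighbours < 3, holds.
  Pia: 1 of 2 neighbours ≥ 1, starts repeating the rumor.
Round 3 — no new spreads; cascade stops.

Fay, Gus, Ivy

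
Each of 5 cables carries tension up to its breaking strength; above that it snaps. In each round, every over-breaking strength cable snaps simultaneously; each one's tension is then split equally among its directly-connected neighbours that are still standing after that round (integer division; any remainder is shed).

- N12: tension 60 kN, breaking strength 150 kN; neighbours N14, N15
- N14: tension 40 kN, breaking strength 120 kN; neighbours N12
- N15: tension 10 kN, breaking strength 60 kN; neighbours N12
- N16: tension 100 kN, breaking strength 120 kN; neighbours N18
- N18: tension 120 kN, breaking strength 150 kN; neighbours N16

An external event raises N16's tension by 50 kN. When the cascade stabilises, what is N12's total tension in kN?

Round 1 — N16 at 150 > 120. N16 snaps.
  N16 sheds 150 kN to N18: 150 each.
    N18: 120+150 = 270 > 150
Round 2 — N18 snaps.
  N18 sheds 270 kN: no online neighbours, lost.
No further breaks.

60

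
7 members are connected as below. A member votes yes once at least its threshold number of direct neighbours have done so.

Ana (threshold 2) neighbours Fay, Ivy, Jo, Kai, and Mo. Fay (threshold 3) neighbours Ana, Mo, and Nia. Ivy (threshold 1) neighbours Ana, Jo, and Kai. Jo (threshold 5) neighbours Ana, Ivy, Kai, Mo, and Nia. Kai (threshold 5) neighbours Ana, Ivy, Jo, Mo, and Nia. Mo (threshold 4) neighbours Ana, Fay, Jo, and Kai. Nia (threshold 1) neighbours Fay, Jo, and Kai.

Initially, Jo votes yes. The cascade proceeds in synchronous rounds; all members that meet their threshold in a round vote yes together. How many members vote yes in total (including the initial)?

Round 1 — Jo votes yes (initial).
Round 2 — checking thresholds:
  Ana: 1 of 5 neighbours < 2, not yet.
  Ivy: 1 of 3 neighbours ≥ 1, votes yes.
  Kai: 1 of 5 neighbours < 5, not yet.
  Mo: 1 of 4 neighbours < 4, not yet.
  Nia: 1 of 3 neighbours ≥ 1, votes yes.
Round 3 — checking thresholds:
  Ana: 2 of 5 neighbours ≥ 2, votes yes.
  Fay: 1 of 3 neighbours < 3, not yet.
  Kai: 3 of 5 neighbours < 5, not yet.
  Mo: 1 of 4 neighbours < 4, not yet.
Round 4 — no new yes votes; cascade stops.

4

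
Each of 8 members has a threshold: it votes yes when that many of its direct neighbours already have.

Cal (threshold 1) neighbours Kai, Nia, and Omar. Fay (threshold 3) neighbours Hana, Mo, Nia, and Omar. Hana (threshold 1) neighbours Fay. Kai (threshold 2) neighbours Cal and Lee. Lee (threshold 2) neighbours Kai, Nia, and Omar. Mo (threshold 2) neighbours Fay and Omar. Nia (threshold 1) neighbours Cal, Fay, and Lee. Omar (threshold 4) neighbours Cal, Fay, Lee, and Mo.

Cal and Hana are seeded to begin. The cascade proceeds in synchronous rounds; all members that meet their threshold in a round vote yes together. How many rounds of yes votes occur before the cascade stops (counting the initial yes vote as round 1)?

Round 1 — Cal, Hana vote yes (initial).
Round 2 — checking thresholds:
  Fay: 1 of 4 neighbours < 3, below threshold.
  Kai: 1 of 2 neighbours < 2, below threshold.
  Nia: 1 of 3 neighbours ≥ 1, votes yes.
  Omar: 1 of 4 neighbours < 4, below threshold.
Round 3 — no new yes votes; cascade stops.

2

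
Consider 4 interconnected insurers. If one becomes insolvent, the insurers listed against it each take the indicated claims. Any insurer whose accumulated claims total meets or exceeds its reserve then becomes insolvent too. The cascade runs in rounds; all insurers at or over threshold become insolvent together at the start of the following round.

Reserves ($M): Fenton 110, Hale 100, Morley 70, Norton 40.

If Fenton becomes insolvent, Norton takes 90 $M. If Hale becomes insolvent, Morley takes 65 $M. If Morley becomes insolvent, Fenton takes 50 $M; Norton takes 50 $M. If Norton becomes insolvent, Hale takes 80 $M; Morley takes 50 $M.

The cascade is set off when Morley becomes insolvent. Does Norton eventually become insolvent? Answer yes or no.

yes

Round 1 — Morley becomes insolvent (initial).
  Fenton: +50 → 50 < 110
  Norton: +50 → 50 ≥ 40
Round 2 — Norton becomes insolvent.
  Hale: +80 → 80 < 100
No further insolvencies.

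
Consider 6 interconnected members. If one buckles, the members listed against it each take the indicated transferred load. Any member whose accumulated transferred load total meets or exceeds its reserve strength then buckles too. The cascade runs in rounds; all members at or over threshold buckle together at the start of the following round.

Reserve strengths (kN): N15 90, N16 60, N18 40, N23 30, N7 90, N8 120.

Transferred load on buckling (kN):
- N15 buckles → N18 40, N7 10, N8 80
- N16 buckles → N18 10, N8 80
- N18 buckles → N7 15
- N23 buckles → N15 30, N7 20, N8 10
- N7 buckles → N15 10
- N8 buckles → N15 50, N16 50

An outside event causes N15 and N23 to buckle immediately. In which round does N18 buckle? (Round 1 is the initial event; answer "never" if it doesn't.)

Round 1 — N15, N23 buckle (initial).
  N18: +40 → 40 ≥ 40
  N7: +10+20 → 30 < 90
  N8: +80+10 → 90 < 120
Round 2 — N18 buckles.
  N7: +15 → 45 < 90
No further bucklings.

2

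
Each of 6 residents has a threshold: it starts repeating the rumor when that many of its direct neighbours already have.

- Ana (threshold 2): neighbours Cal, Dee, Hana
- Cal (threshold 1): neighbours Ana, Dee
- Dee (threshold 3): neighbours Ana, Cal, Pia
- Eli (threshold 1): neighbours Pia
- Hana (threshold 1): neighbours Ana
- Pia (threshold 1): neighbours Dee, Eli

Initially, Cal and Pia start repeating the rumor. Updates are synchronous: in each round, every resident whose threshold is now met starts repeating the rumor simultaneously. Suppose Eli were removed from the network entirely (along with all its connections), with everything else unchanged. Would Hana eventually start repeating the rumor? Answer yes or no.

With Eli removed:
Round 1 — Cal, Pia start repeating the rumor (initial).
Round 2 — no new spreads; cascade stops.

no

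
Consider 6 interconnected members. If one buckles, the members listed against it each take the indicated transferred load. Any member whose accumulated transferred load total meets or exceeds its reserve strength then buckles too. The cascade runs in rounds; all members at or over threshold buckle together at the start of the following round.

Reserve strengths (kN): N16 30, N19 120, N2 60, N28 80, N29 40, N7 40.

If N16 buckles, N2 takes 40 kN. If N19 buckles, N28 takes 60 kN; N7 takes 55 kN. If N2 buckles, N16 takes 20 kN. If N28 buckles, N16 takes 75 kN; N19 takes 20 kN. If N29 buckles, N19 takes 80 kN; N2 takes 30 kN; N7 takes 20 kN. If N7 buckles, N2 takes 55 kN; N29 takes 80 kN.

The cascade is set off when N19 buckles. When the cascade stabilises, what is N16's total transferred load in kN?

20

Round 1 — N19 buckles (initial).
  N28: +60 → 60 < 80
  N7: +55 → 55 ≥ 40
Round 2 — N7 buckles.
  N2: +55 → 55 < 60
  N29: +80 → 80 ≥ 40
Round 3 — N29 buckles.
  N2: +30 → 85 ≥ 60
Round 4 — N2 buckles.
  N16: +20 → 20 < 30
No further bucklings.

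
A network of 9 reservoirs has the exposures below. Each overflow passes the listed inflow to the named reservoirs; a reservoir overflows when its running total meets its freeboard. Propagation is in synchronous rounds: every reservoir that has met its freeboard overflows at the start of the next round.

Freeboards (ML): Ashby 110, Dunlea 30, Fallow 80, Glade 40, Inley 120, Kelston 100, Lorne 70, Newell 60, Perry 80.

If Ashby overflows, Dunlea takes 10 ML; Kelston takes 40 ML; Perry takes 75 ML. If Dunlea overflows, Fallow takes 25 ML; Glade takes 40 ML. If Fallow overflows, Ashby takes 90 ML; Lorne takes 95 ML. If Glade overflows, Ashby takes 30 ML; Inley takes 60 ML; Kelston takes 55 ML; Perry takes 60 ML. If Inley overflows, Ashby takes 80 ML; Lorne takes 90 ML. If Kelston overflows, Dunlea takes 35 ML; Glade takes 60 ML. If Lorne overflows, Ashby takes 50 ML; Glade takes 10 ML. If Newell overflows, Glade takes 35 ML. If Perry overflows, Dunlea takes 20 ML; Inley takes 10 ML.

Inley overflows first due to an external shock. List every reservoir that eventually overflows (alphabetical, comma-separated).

Ashby, Inley, Lorne

Round 1 — Inley overflows (initial).
  Ashby: +80 → 80 < 110
  Lorne: +90 → 90 ≥ 70
Round 2 — Lorne overflows.
  Ashby: +50 → 130 ≥ 110
  Glade: +10 → 10 < 40
Round 3 — Ashby overflows.
  Dunlea: +10 → 10 < 30
  Kelston: +40 → 40 < 100
  Perry: +75 → 75 < 80
No further overflows.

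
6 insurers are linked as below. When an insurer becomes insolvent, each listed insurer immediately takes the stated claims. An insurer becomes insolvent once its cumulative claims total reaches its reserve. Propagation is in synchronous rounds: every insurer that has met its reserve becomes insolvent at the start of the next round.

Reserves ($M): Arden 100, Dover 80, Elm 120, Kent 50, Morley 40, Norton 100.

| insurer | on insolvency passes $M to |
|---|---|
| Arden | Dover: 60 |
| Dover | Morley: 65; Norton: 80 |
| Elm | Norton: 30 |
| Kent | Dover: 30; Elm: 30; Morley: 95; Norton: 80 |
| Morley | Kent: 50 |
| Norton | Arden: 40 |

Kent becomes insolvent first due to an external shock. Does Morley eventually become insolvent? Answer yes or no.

yes

Round 1 — Kent becomes insolvent (initial).
  Dover: +30 → 30 < 80
  Elm: +30 → 30 < 120
  Morley: +95 → 95 ≥ 40
  Norton: +80 → 80 < 100
Round 2 — Morley becomes insolvent.
No further insolvencies.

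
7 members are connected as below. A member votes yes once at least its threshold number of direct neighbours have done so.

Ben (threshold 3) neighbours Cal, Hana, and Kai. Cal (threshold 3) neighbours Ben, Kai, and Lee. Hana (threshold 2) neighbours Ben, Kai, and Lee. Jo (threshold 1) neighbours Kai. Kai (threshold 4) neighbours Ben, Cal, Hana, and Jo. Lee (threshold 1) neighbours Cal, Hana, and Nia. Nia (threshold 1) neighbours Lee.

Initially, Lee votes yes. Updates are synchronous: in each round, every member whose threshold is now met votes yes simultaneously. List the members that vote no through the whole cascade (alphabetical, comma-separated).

Ben, Cal, Hana, Jo, Kai

Round 1 — Lee votes yes (initial).
Round 2 — checking thresholds:
  Cal: 1 of 3 neighbours < 3, not yet.
  Hana: 1 of 3 neighbours < 2, not yet.
  Nia: 1 of 1 neighbours ≥ 1, votes yes.
Round 3 — no new yes votes; cascade stops.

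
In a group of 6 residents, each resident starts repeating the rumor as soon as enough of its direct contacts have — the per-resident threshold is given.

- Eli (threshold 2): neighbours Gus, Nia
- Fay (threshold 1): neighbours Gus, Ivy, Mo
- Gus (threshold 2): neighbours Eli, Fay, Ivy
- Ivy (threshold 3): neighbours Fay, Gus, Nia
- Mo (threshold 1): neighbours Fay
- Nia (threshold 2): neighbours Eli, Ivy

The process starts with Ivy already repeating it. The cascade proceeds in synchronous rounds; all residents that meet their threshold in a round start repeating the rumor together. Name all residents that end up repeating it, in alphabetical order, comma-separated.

Fay, Gus, Ivy, Mo

Round 1 — Ivy starts repeating the rumor (initial).
Round 2 — checking thresholds:
  Fay: 1 of 3 neighbours ≥ 1, starts repeating the rumor.
  Gus: 1 of 3 neighbours < 2, holds.
  Nia: 1 of 2 neighbours < 2, holds.
Round 3 — checking thresholds:
  Gus: 2 of 3 neighbours ≥ 2, starts repeating the rumor.
  Mo: 1 of 1 neighbours ≥ 1, starts repeating the rumor.
  Nia: 1 of 2 neighbours < 2, holds.
Round 4 — no new spreads; cascade stops.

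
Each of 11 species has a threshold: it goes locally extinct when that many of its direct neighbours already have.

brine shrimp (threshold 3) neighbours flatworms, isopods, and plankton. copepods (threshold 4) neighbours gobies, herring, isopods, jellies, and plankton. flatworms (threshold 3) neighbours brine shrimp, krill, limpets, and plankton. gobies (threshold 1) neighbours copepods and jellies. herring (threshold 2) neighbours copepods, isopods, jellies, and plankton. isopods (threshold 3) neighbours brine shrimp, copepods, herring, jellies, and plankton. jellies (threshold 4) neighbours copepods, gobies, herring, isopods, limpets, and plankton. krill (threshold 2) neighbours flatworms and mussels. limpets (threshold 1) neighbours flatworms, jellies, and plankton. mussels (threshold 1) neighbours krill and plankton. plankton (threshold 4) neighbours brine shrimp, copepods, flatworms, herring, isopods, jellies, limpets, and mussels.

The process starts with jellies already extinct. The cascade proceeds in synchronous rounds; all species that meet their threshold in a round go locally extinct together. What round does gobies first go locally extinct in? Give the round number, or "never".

Round 1 — jellies goes locally extinct (initial).
Round 2 — checking thresholds:
  copepods: 1 of 5 neighbours < 4, not yet.
  gobies: 1 of 2 neighbours ≥ 1, goes locally extinct.
  herring: 1 of 4 neighbours < 2, not yet.
  isopods: 1 of 5 neighbours < 3, not yet.
  limpets: 1 of 3 neighbours ≥ 1, goes locally extinct.
  plankton: 1 of 8 neighbours < 4, not yet.
Round 3 — no new extinctions; cascade stops.

2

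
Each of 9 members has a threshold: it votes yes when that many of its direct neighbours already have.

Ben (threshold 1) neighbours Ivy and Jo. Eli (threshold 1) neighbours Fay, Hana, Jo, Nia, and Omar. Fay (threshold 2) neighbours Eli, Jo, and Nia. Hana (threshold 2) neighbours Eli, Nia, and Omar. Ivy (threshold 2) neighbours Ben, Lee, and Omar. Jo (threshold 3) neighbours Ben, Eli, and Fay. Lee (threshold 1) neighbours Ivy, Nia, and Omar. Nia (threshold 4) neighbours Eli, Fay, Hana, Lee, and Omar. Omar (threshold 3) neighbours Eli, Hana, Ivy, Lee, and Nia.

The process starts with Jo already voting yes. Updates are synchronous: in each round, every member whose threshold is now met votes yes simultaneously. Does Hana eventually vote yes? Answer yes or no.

Round 1 — Jo votes yes (initial).
Round 2 — checking thresholds:
  Ben: 1 of 2 neighbours ≥ 1, votes yes.
  Eli: 1 of 5 neighbours ≥ 1, votes yes.
  Fay: 1 of 3 neighbours < 2, holds.
Round 3 — checking thresholds:
  Fay: 2 of 3 neighbours ≥ 2, votes yes.
  Hana: 1 of 3 neighbours < 2, holds.
  Ivy: 1 of 3 neighbours < 2, holds.
  Nia: 1 of 5 neighbours < 4, holds.
  Omar: 1 of 5 neighbours < 3, holds.
Round 4 — no new yes votes; cascade stops.

no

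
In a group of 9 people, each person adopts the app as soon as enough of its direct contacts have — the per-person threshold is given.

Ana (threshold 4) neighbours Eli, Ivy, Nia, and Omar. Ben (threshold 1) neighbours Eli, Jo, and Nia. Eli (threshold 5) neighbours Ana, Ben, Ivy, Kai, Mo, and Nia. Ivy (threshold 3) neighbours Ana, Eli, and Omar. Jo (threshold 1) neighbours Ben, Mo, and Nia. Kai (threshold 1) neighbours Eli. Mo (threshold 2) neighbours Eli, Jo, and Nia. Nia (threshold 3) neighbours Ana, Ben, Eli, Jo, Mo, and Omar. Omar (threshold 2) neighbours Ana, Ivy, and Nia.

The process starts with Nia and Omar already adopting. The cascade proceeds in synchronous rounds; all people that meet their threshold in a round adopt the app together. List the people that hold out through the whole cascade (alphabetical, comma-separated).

Ana, Eli, Ivy, Kai

Round 1 — Nia, Omar adopt the app (initial).
Round 2 — checking thresholds:
  Ana: 2 of 4 neighbours < 4, below threshold.
  Ben: 1 of 3 neighbours ≥ 1, adopts the app.
  Eli: 1 of 6 neighbours < 5, below threshold.
  Ivy: 1 of 3 neighbours < 3, below threshold.
  Jo: 1 of 3 neighbours ≥ 1, adopts the app.
  Mo: 1 of 3 neighbours < 2, below threshold.
Round 3 — checking thresholds:
  Ana: 2 of 4 neighbours < 4, below threshold.
  Eli: 2 of 6 neighbours < 5, below threshold.
  Ivy: 1 of 3 neighbours < 3, below threshold.
  Mo: 2 of 3 neighbours ≥ 2, adopts the app.
Round 4 — no new adoptions; cascade stops.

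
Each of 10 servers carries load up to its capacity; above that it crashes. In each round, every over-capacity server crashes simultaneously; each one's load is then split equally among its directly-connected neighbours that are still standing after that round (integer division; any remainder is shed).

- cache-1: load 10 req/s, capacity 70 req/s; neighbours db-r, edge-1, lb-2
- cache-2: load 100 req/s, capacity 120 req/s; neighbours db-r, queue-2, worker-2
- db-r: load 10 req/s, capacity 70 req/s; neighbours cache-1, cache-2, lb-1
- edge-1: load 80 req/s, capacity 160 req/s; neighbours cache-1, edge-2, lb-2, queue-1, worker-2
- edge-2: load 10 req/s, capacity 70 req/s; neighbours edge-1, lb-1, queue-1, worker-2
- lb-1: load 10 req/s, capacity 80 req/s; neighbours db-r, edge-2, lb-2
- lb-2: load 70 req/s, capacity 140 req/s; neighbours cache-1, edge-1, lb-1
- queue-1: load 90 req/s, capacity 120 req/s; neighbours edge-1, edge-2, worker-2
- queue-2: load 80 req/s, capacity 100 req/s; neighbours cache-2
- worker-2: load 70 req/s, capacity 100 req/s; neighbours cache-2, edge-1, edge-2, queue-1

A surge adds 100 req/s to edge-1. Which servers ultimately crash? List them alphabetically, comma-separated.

Round 1 — edge-1 at 180 > 160. edge-1 crashes.
  edge-1 sheds 180 req/s to cache-1, edge-2, lb-2, queue-1, worker-2: 36 each.
    cache-1: 10+36 = 46 ≤ 70
    edge-2: 10+36 = 46 ≤ 70
    lb-2: 70+36 = 106 ≤ 140
    queue-1: 90+36 = 126 > 120
    worker-2: 70+36 = 106 > 100
Round 2 — queue-1, worker-2 crash.
  queue-1 sheds 126 req/s to edge-2: 126 each.
    edge-2: 46+126 = 172 > 70
  worker-2 sheds 106 req/s to cache-2, edge-2: 53 each.
    cache-2: 100+53 = 153 > 120
    edge-2: 172+53 = 225 > 70
Round 3 — cache-2, edge-2 crash.
  cache-2 sheds 153 req/s to db-r, queue-2: 76 each (1 lost).
    db-r: 10+76 = 86 > 70
    queue-2: 80+76 = 156 > 100
  edge-2 sheds 225 req/s to lb-1: 225 each.
    lb-1: 10+225 = 235 > 80
Round 4 — db-r, lb-1, queue-2 crash.
  db-r sheds 86 req/s to cache-1: 86 each.
    cache-1: 46+86 = 132 > 70
  lb-1 sheds 235 req/s to lb-2: 235 each.
    lb-2: 106+235 = 341 > 140
  queue-2 sheds 156 req/s: no online neighbours, lost.
Round 5 — cache-1, lb-2 crash.
  cache-1 sheds 132 req/s: no online neighbours, lost.
  lb-2 sheds 341 req/s: no online neighbours, lost.
No further crashes.

cache-1, cache-2, db-r, edge-1, edge-2, lb-1, lb-2, queue-1, queue-2, worker-2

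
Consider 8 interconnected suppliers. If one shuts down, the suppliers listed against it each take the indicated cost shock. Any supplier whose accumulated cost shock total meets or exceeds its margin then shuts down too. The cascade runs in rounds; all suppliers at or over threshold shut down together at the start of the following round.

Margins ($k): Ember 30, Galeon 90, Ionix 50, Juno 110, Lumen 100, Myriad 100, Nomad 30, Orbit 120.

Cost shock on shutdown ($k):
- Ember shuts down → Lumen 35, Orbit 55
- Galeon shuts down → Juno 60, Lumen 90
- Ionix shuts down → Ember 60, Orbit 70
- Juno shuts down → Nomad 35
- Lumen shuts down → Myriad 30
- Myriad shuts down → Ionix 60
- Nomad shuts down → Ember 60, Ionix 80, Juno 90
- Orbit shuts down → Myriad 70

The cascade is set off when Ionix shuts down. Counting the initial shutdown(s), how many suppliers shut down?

Round 1 — Ionix shuts down (initial).
  Ember: +60 → 60 ≥ 30
  Orbit: +70 → 70 < 120
Round 2 — Ember shuts down.
  Lumen: +35 → 35 < 100
  Orbit: +55 → 125 ≥ 120
Round 3 — Orbit shuts down.
  Myriad: +70 → 70 < 100
No further shutdowns.

3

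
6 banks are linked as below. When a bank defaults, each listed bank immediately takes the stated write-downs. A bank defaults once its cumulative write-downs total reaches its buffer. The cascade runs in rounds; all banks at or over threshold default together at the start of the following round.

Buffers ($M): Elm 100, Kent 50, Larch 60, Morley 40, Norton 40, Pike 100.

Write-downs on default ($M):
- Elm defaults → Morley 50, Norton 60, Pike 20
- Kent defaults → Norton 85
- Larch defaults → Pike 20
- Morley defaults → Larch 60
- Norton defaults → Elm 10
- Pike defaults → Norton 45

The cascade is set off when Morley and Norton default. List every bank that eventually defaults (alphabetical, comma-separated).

Round 1 — Morley, Norton default (initial).
  Elm: +10 → 10 < 100
  Larch: +60 → 60 ≥ 60
Round 2 — Larch defaults.
  Pike: +20 → 20 < 100
No further defaults.

Larch, Morley, Norton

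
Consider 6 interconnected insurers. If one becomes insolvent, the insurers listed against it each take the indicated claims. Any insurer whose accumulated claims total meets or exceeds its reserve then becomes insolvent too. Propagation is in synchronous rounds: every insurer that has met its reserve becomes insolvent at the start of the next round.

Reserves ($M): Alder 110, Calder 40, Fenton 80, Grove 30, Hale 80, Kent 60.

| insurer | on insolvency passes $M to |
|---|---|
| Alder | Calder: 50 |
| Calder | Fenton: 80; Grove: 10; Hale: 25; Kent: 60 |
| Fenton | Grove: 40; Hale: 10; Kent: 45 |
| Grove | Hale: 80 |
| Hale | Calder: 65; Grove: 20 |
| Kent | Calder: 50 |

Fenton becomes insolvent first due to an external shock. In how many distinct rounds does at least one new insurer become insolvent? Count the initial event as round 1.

Round 1 — Fenton becomes insolvent (initial).
  Grove: +40 → 40 ≥ 30
  Hale: +10 → 10 < 80
  Kent: +45 → 45 < 60
Round 2 — Grove becomes insolvent.
  Hale: +80 → 90 ≥ 80
Round 3 — Hale becomes insolvent.
  Calder: +65 → 65 ≥ 40
Round 4 — Calder becomes insolvent.
  Kent: +60 → 105 ≥ 60
Round 5 — Kent becomes insolvent.
No further insolvencies.

5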